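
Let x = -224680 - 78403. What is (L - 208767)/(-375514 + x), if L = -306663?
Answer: 171810/226199 ≈ 0.75955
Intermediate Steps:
x = -303083
(L - 208767)/(-375514 + x) = (-306663 - 208767)/(-375514 - 303083) = -515430/(-678597) = -515430*(-1/678597) = 171810/226199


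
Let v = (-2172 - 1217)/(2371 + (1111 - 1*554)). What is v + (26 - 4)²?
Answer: 1413763/2928 ≈ 482.84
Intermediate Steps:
v = -3389/2928 (v = -3389/(2371 + (1111 - 554)) = -3389/(2371 + 557) = -3389/2928 ≈ -1.1574)
v + (26 - 4)² = -3389/2928 + (26 - 4)² = -3389/2928 + 22² = -3389/2928 + 484 = 1413763/2928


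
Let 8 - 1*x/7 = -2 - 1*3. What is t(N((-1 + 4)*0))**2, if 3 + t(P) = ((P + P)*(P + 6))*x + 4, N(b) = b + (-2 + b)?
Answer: 2117025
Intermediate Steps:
x = 91 (x = 56 - 7*(-2 - 1*3) = 56 - 7*(-2 - 3) = 56 - 7*(-5) = 56 + 35 = 91)
N(b) = -2 + 2*b
t(P) = 1 + 182*P*(6 + P) (t(P) = -3 + (((P + P)*(P + 6))*91 + 4) = -3 + (((2*P)*(6 + P))*91 + 4) = -3 + ((2*P*(6 + P))*91 + 4) = -3 + (182*P*(6 + P) + 4) = -3 + (4 + 182*P*(6 + P)) = 1 + 182*P*(6 + P))
t(N((-1 + 4)*0))**2 = (1 + 182*(-2 + 2*((-1 + 4)*0))**2 + 1092*(-2 + 2*((-1 + 4)*0)))**2 = (1 + 182*(-2 + 2*(3*0))**2 + 1092*(-2 + 2*(3*0)))**2 = (1 + 182*(-2 + 2*0)**2 + 1092*(-2 + 2*0))**2 = (1 + 182*(-2 + 0)**2 + 1092*(-2 + 0))**2 = (1 + 182*(-2)**2 + 1092*(-2))**2 = (1 + 182*4 - 2184)**2 = (1 + 728 - 2184)**2 = (-1455)**2 = 2117025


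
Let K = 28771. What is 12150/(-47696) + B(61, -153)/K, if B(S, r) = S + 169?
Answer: -169298785/686130808 ≈ -0.24674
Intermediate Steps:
B(S, r) = 169 + S
12150/(-47696) + B(61, -153)/K = 12150/(-47696) + (169 + 61)/28771 = 12150*(-1/47696) + 230*(1/28771) = -6075/23848 + 230/28771 = -169298785/686130808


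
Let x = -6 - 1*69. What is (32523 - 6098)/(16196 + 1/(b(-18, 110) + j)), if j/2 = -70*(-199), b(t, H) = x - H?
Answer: 104473125/64032043 ≈ 1.6316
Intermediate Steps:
x = -75 (x = -6 - 69 = -75)
b(t, H) = -75 - H
j = 27860 (j = 2*(-70*(-199)) = 2*13930 = 27860)
(32523 - 6098)/(16196 + 1/(b(-18, 110) + j)) = (32523 - 6098)/(16196 + 1/((-75 - 1*110) + 27860)) = 26425/(16196 + 1/((-75 - 110) + 27860)) = 26425/(16196 + 1/(-185 + 27860)) = 26425/(16196 + 1/27675) = 26425/(448224301/27675) = 26425*(27675/448224301) = 104473125/64032043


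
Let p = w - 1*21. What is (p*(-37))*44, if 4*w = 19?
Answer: 26455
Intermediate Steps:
w = 19/4 (w = (1/4)*19 = 19/4 ≈ 4.7500)
p = -65/4 (p = 19/4 - 1*21 = 19/4 - 21 = -65/4 ≈ -16.250)
(p*(-37))*44 = -65/4*(-37)*44 = (2405/4)*44 = 26455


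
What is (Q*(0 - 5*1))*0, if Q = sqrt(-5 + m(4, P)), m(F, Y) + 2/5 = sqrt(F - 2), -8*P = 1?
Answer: 0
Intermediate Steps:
P = -1/8 (P = -1/8*1 = -1/8 ≈ -0.12500)
m(F, Y) = -2/5 + sqrt(-2 + F) (m(F, Y) = -2/5 + sqrt(F - 2) = -2/5 + sqrt(-2 + F))
Q = sqrt(-27/5 + sqrt(2)) (Q = sqrt(-5 + (-2/5 + sqrt(-2 + 4))) = sqrt(-5 + (-2/5 + sqrt(2))) = sqrt(-27/5 + sqrt(2)) ≈ 1.9964*I)
(Q*(0 - 5*1))*0 = ((sqrt(-135 + 25*sqrt(2))/5)*(0 - 5*1))*0 = ((sqrt(-135 + 25*sqrt(2))/5)*(0 - 5))*0 = ((sqrt(-135 + 25*sqrt(2))/5)*(-5))*0 = -sqrt(-135 + 25*sqrt(2))*0 = 0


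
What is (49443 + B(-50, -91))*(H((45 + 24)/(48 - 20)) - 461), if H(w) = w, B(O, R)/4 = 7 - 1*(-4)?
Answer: -635363593/28 ≈ -2.2692e+7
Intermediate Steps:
B(O, R) = 44 (B(O, R) = 4*(7 - 1*(-4)) = 4*(7 + 4) = 4*11 = 44)
(49443 + B(-50, -91))*(H((45 + 24)/(48 - 20)) - 461) = (49443 + 44)*((45 + 24)/(48 - 20) - 461) = 49487*(69/28 - 461) = 49487*(-12839/28) = -635363593/28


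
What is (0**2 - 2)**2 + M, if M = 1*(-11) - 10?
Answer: -17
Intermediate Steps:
M = -21 (M = -11 - 10 = -21)
(0**2 - 2)**2 + M = (0**2 - 2)**2 - 21 = (0 - 2)**2 - 21 = (-2)**2 - 21 = 4 - 21 = -17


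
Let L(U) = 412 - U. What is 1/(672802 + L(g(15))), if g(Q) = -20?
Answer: 1/673234 ≈ 1.4854e-6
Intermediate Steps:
1/(672802 + L(g(15))) = 1/(672802 + (412 - 1*(-20))) = 1/(672802 + (412 + 20)) = 1/(672802 + 432) = 1/673234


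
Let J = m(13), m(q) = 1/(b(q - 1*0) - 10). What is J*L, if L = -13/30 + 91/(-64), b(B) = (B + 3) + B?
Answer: -1781/18240 ≈ -0.097643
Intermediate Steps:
b(B) = 3 + 2*B (b(B) = (3 + B) + B = 3 + 2*B)
m(q) = 1/(-7 + 2*q) (m(q) = 1/((3 + 2*(q - 1*0)) - 10) = 1/((3 + 2*(q + 0)) - 10) = 1/((3 + 2*q) - 10) = 1/(-7 + 2*q))
J = 1/19 (J = 1/(-7 + 2*13) = 1/(-7 + 26) = 1/19 ≈ 0.052632)
L = -1781/960 (L = -13*1/30 + 91*(-1/64) = -13/30 - 91/64 = -1781/960 ≈ -1.8552)
J*L = (1/19)*(-1781/960) = -1781/18240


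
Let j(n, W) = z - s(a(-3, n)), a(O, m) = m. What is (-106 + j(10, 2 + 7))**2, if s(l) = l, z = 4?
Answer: 12544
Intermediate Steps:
j(n, W) = 4 - n
(-106 + j(10, 2 + 7))**2 = (-106 + (4 - 1*10))**2 = (-106 + (4 - 10))**2 = (-106 - 6)**2 = (-112)**2 = 12544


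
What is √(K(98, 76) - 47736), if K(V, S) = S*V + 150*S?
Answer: 2*I*√7222 ≈ 169.96*I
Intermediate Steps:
K(V, S) = 150*S + S*V
√(K(98, 76) - 47736) = √(76*(150 + 98) - 47736) = √(76*248 - 47736) = √(18848 - 47736) = √(-28888) = 2*I*√7222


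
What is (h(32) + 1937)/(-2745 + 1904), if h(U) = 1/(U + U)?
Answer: -123969/53824 ≈ -2.3032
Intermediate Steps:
h(U) = 1/(2*U)
(h(32) + 1937)/(-2745 + 1904) = ((½)/32 + 1937)/(-2745 + 1904) = ((½)*(1/32) + 1937)/(-841) = (1/64 + 1937)*(-1/841) = (123969/64)*(-1/841) = -123969/53824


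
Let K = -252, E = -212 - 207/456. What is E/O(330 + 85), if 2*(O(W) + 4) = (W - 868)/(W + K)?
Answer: 5263759/133532 ≈ 39.419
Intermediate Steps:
E = -32293/152 (E = -212 + (1/456)*(-207) = -212 - 69/152 = -32293/152 ≈ -212.45)
O(W) = -4 + (-868 + W)/(2*(-252 + W)) (O(W) = -4 + ((W - 868)/(W - 252))/2 = -4 + ((-868 + W)/(-252 + W))/2 = -4 + (-868 + W)/(2*(-252 + W)))
E/O(330 + 85) = -32293*2*(-252 + (330 + 85))/(7*(164 - (330 + 85)))/152 = -32293*2*(-252 + 415)/(7*(164 - 1*415))/152 = -32293*326/(7*(164 - 415))/152 = -32293/(152*((7/2)*(1/163)*(-251))) = -32293/(152*(-1757/326)) = -32293/152*(-326/1757) = 5263759/133532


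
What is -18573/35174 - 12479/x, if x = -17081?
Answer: 121690933/600807094 ≈ 0.20255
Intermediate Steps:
-18573/35174 - 12479/x = -18573/35174 - 12479/(-17081) = -18573*1/35174 - 12479*(-1/17081) = -18573/35174 + 12479/17081 = 121690933/600807094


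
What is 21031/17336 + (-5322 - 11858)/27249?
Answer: 275241239/472388664 ≈ 0.58266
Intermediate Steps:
21031/17336 + (-5322 - 11858)/27249 = 21031*(1/17336) - 17180*1/27249 = 21031/17336 - 17180/27249 = 275241239/472388664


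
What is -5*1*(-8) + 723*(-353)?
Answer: -255179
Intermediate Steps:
-5*1*(-8) + 723*(-353) = -5*(-8) - 255219 = 40 - 255219 = -255179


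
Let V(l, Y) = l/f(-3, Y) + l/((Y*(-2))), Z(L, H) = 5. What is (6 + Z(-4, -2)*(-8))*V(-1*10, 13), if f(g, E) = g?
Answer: -4930/39 ≈ -126.41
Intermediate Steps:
V(l, Y) = -l/3 - l/(2*Y) (V(l, Y) = l/(-3) + l/((Y*(-2))) = l*(-⅓) + l/((-2*Y)) = -l/3 + l*(-1/(2*Y)) = -l/3 - l/(2*Y))
(6 + Z(-4, -2)*(-8))*V(-1*10, 13) = (6 + 5*(-8))*(-(-1)*10/3 - ½*(-1*10)/13) = (6 - 40)*(-⅓*(-10) - ½*(-10)*1/13) = -34*(10/3 + 5/13) = -34*145/39 = -4930/39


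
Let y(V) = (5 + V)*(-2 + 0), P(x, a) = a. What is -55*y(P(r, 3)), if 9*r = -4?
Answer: 880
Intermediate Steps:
r = -4/9 (r = (⅑)*(-4) = -4/9 ≈ -0.44444)
y(V) = -10 - 2*V (y(V) = (5 + V)*(-2) = -10 - 2*V)
-55*y(P(r, 3)) = -55*(-10 - 2*3) = -55*(-10 - 6) = -55*(-16) = 880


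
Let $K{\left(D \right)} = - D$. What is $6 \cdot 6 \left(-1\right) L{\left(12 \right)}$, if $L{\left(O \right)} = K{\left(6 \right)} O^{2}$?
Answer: $31104$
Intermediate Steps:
$L{\left(O \right)} = - 6 O^{2}$ ($L{\left(O \right)} = \left(-1\right) 6 O^{2} = - 6 O^{2}$)
$6 \cdot 6 \left(-1\right) L{\left(12 \right)} = 6 \cdot 6 \left(-1\right) \left(- 6 \cdot 12^{2}\right) = 36 \left(-1\right) \left(\left(-6\right) 144\right) = \left(-36\right) \left(-864\right) = 31104$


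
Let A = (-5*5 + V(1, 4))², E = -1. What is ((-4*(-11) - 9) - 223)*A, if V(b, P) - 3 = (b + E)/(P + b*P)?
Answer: -90992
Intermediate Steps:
V(b, P) = 3 + (-1 + b)/(P + P*b) (V(b, P) = 3 + (b - 1)/(P + b*P) = 3 + (-1 + b)/(P + P*b))
A = 484 (A = (-5*5 + (-1 + 1 + 3*4 + 3*4*1)/(4*(1 + 1)))² = (-25 + (¼)*(-1 + 1 + 12 + 12)/2)² = (-25 + (¼)*(½)*24)² = (-25 + 3)² = (-22)² = 484)
((-4*(-11) - 9) - 223)*A = ((-4*(-11) - 9) - 223)*484 = ((44 - 9) - 223)*484 = (35 - 223)*484 = -188*484 = -90992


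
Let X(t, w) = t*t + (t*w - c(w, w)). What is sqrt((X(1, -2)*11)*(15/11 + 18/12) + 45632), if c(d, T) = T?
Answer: sqrt(182654)/2 ≈ 213.69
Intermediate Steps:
X(t, w) = t**2 - w + t*w (X(t, w) = t*t + (t*w - w) = t**2 + (-w + t*w) = t**2 - w + t*w)
sqrt((X(1, -2)*11)*(15/11 + 18/12) + 45632) = sqrt(((1**2 - 1*(-2) + 1*(-2))*11)*(15/11 + 18/12) + 45632) = sqrt(((1 + 2 - 2)*11)*(15*(1/11) + 18*(1/12)) + 45632) = sqrt((1*11)*(15/11 + 3/2) + 45632) = sqrt(11*(63/22) + 45632) = sqrt(63/2 + 45632) = sqrt(91327/2) = sqrt(182654)/2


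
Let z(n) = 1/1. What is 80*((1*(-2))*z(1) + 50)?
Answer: 3840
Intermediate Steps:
z(n) = 1
80*((1*(-2))*z(1) + 50) = 80*((1*(-2))*1 + 50) = 80*(-2*1 + 50) = 80*(-2 + 50) = 80*48 = 3840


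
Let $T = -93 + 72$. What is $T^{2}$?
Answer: $441$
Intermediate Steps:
$T = -21$
$T^{2} = \left(-21\right)^{2} = 441$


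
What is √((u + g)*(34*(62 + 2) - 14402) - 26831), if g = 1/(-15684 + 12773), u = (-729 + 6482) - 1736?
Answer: 23*I*√787140259843/2911 ≈ 7009.9*I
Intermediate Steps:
u = 4017 (u = 5753 - 1736 = 4017)
g = -1/2911 (g = 1/(-2911) = -1/2911 ≈ -0.00034352)
√((u + g)*(34*(62 + 2) - 14402) - 26831) = √((4017 - 1/2911)*(34*(62 + 2) - 14402) - 26831) = √(11693486*(34*64 - 14402)/2911 - 26831) = √(11693486*(2176 - 14402)/2911 - 26831) = √((11693486/2911)*(-12226) - 26831) = √(-142964559836/2911 - 26831) = √(-143042664877/2911) = 23*I*√787140259843/2911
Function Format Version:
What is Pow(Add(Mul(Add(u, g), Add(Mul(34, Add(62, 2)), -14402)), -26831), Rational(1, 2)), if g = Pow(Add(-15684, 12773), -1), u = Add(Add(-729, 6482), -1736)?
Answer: Mul(Rational(23, 2911), I, Pow(787140259843, Rational(1, 2))) ≈ Mul(7009.9, I)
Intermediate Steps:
u = 4017 (u = Add(5753, -1736) = 4017)
g = Rational(-1, 2911) (g = Pow(-2911, -1) = Rational(-1, 2911) ≈ -0.00034352)
Pow(Add(Mul(Add(u, g), Add(Mul(34, Add(62, 2)), -14402)), -26831), Rational(1, 2)) = Pow(Add(Mul(Add(4017, Rational(-1, 2911)), Add(Mul(34, Add(62, 2)), -14402)), -26831), Rational(1, 2)) = Pow(Add(Mul(Rational(11693486, 2911), Add(Mul(34, 64), -14402)), -26831), Rational(1, 2)) = Pow(Add(Mul(Rational(11693486, 2911), Add(2176, -14402)), -26831), Rational(1, 2)) = Pow(Add(Mul(Rational(11693486, 2911), -12226), -26831), Rational(1, 2)) = Pow(Add(Rational(-142964559836, 2911), -26831), Rational(1, 2)) = Pow(Rational(-143042664877, 2911), Rational(1, 2)) = Mul(Rational(23, 2911), I, Pow(787140259843, Rational(1, 2)))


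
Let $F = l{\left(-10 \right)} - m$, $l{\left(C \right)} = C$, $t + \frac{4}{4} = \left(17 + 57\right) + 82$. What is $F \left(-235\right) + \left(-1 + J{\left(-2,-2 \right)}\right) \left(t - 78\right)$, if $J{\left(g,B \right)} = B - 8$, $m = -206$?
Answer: $-46907$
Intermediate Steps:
$t = 155$ ($t = -1 + \left(\left(17 + 57\right) + 82\right) = -1 + \left(74 + 82\right) = -1 + 156 = 155$)
$J{\left(g,B \right)} = -8 + B$
$F = 196$ ($F = -10 - -206 = -10 + 206 = 196$)
$F \left(-235\right) + \left(-1 + J{\left(-2,-2 \right)}\right) \left(t - 78\right) = 196 \left(-235\right) + \left(-1 - 10\right) \left(155 - 78\right) = -46060 + \left(-1 - 10\right) 77 = -46060 - 847 = -46907$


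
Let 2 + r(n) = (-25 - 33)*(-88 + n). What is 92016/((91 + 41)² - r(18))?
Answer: 46008/6683 ≈ 6.8843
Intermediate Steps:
r(n) = 5102 - 58*n (r(n) = -2 + (-25 - 33)*(-88 + n) = -2 - 58*(-88 + n) = -2 + (5104 - 58*n) = 5102 - 58*n)
92016/((91 + 41)² - r(18)) = 92016/((91 + 41)² - (5102 - 58*18)) = 92016/(132² - (5102 - 1044)) = 92016/(17424 - 1*4058) = 92016/(17424 - 4058) = 92016/13366 = 92016*(1/13366) = 46008/6683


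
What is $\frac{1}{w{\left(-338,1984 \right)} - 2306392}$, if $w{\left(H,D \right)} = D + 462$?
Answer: $- \frac{1}{2303946} \approx -4.3404 \cdot 10^{-7}$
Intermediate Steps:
$w{\left(H,D \right)} = 462 + D$
$\frac{1}{w{\left(-338,1984 \right)} - 2306392} = \frac{1}{\left(462 + 1984\right) - 2306392} = \frac{1}{2446 - 2306392} = \frac{1}{-2303946} = - \frac{1}{2303946}$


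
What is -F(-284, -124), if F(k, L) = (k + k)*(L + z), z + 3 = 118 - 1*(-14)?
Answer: 2840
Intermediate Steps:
z = 129 (z = -3 + (118 - 1*(-14)) = -3 + (118 + 14) = -3 + 132 = 129)
F(k, L) = 2*k*(129 + L) (F(k, L) = (k + k)*(L + 129) = (2*k)*(129 + L) = 2*k*(129 + L))
-F(-284, -124) = -2*(-284)*(129 - 124) = -2*(-284)*5 = -1*(-2840) = 2840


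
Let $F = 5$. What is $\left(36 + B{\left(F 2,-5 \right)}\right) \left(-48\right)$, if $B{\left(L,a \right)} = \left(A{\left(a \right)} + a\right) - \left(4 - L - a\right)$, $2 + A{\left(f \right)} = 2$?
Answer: $-1536$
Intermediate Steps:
$A{\left(f \right)} = 0$ ($A{\left(f \right)} = -2 + 2 = 0$)
$B{\left(L,a \right)} = -4 + L + 2 a$ ($B{\left(L,a \right)} = \left(0 + a\right) - \left(4 - L - a\right) = a - \left(4 - L - a\right) = a + \left(-4 + L + a\right) = -4 + L + 2 a$)
$\left(36 + B{\left(F 2,-5 \right)}\right) \left(-48\right) = \left(36 + \left(-4 + 5 \cdot 2 + 2 \left(-5\right)\right)\right) \left(-48\right) = \left(36 - 4\right) \left(-48\right) = 32 \left(-48\right) = -1536$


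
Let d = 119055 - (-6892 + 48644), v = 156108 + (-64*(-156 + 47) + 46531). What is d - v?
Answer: -132312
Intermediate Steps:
v = 209615 (v = 156108 + (-64*(-109) + 46531) = 156108 + (6976 + 46531) = 156108 + 53507 = 209615)
d = 77303 (d = 119055 - 1*41752 = 119055 - 41752 = 77303)
d - v = 77303 - 1*209615 = 77303 - 209615 = -132312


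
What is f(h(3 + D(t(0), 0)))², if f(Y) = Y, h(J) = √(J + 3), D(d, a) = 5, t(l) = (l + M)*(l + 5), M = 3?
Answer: 11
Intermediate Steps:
t(l) = (3 + l)*(5 + l) (t(l) = (l + 3)*(l + 5) = (3 + l)*(5 + l))
h(J) = √(3 + J)
f(h(3 + D(t(0), 0)))² = (√(3 + (3 + 5)))² = (√(3 + 8))² = (√11)² = 11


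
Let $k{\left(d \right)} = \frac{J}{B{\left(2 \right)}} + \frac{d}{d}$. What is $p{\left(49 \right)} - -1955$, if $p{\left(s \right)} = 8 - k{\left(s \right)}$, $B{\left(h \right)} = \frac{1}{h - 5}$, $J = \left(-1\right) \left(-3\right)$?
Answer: $1971$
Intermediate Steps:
$J = 3$
$B{\left(h \right)} = \frac{1}{-5 + h}$
$k{\left(d \right)} = -8$ ($k{\left(d \right)} = \frac{3}{\frac{1}{-5 + 2}} + \frac{d}{d} = \frac{3}{\frac{1}{-3}} + 1 = \frac{3}{- \frac{1}{3}} + 1 = 3 \left(-3\right) + 1 = -9 + 1 = -8$)
$p{\left(s \right)} = 16$ ($p{\left(s \right)} = 8 - -8 = 8 + 8 = 16$)
$p{\left(49 \right)} - -1955 = 16 - -1955 = 16 + 1955 = 1971$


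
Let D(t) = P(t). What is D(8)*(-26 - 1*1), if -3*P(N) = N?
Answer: 72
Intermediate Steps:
P(N) = -N/3
D(t) = -t/3
D(8)*(-26 - 1*1) = (-⅓*8)*(-26 - 1*1) = -8*(-26 - 1)/3 = -8/3*(-27) = 72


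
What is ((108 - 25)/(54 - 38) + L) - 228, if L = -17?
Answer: -3837/16 ≈ -239.81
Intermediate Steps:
((108 - 25)/(54 - 38) + L) - 228 = ((108 - 25)/(54 - 38) - 17) - 228 = (83/16 - 17) - 228 = -189/16 - 228 = -3837/16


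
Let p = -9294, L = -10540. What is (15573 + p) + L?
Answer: -4261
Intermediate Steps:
(15573 + p) + L = (15573 - 9294) - 10540 = 6279 - 10540 = -4261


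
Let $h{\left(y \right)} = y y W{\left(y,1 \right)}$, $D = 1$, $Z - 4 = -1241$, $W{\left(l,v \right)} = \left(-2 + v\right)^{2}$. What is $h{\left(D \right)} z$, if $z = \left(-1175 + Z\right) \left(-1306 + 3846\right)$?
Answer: $-6126480$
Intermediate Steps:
$Z = -1237$ ($Z = 4 - 1241 = -1237$)
$h{\left(y \right)} = y^{2}$ ($h{\left(y \right)} = y y \left(-2 + 1\right)^{2} = y^{2} \left(-1\right)^{2} = y^{2} \cdot 1 = y^{2}$)
$z = -6126480$ ($z = \left(-1175 - 1237\right) \left(-1306 + 3846\right) = \left(-2412\right) 2540 = -6126480$)
$h{\left(D \right)} z = 1^{2} \left(-6126480\right) = 1 \left(-6126480\right) = -6126480$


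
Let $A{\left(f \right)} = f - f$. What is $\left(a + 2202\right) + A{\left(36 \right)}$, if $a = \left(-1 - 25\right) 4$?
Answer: $2098$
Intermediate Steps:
$A{\left(f \right)} = 0$
$a = -104$ ($a = \left(-26\right) 4 = -104$)
$\left(a + 2202\right) + A{\left(36 \right)} = \left(-104 + 2202\right) + 0 = 2098 + 0 = 2098$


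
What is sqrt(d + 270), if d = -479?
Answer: I*sqrt(209) ≈ 14.457*I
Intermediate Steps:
sqrt(d + 270) = sqrt(-479 + 270) = sqrt(-209) = I*sqrt(209)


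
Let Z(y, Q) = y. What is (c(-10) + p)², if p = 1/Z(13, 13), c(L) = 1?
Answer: 196/169 ≈ 1.1598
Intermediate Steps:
p = 1/13 ≈ 0.076923
(c(-10) + p)² = (1 + 1/13)² = (14/13)² = 196/169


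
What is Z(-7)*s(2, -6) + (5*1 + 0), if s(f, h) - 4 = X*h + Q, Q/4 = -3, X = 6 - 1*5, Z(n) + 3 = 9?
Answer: -79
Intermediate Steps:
Z(n) = 6 (Z(n) = -3 + 9 = 6)
X = 1 (X = 6 - 5 = 1)
Q = -12 (Q = 4*(-3) = -12)
s(f, h) = -8 + h (s(f, h) = 4 + (1*h - 12) = 4 + (h - 12) = 4 + (-12 + h) = -8 + h)
Z(-7)*s(2, -6) + (5*1 + 0) = 6*(-8 - 6) + (5*1 + 0) = 6*(-14) + (5 + 0) = -84 + 5 = -79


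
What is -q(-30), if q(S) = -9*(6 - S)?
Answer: 324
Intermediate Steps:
q(S) = -54 + 9*S
-q(-30) = -(-54 + 9*(-30)) = -(-54 - 270) = -1*(-324) = 324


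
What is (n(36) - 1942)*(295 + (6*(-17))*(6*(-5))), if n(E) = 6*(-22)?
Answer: -6958270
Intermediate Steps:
n(E) = -132
(n(36) - 1942)*(295 + (6*(-17))*(6*(-5))) = (-132 - 1942)*(295 + (6*(-17))*(6*(-5))) = -2074*(295 - 102*(-30)) = -2074*(295 + 3060) = -2074*3355 = -6958270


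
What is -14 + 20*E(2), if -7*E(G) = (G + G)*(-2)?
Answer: 62/7 ≈ 8.8571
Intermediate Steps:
E(G) = 4*G/7 (E(G) = -(G + G)*(-2)/7 = -2*G*(-2)/7 = -(-4)*G/7 = 4*G/7)
-14 + 20*E(2) = -14 + 20*((4/7)*2) = -14 + 20*(8/7) = -14 + 160/7 = 62/7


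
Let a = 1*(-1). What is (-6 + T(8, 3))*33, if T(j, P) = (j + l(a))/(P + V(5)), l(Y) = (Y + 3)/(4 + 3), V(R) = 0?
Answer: -748/7 ≈ -106.86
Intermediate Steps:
a = -1
l(Y) = 3/7 + Y/7 (l(Y) = (3 + Y)/7 = (3 + Y)*(1/7) = 3/7 + Y/7)
T(j, P) = (2/7 + j)/P (T(j, P) = (j + (3/7 + (1/7)*(-1)))/(P + 0) = (j + (3/7 - 1/7))/P = (j + 2/7)/P = (2/7 + j)/P)
(-6 + T(8, 3))*33 = (-6 + (2/7 + 8)/3)*33 = (-6 + (1/3)*(58/7))*33 = (-6 + 58/21)*33 = -68/21*33 = -748/7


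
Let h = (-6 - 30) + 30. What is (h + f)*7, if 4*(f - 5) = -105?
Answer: -763/4 ≈ -190.75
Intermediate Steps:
h = -6 (h = -36 + 30 = -6)
f = -85/4 (f = 5 + (¼)*(-105) = 5 - 105/4 = -85/4 ≈ -21.250)
(h + f)*7 = (-6 - 85/4)*7 = -109/4*7 = -763/4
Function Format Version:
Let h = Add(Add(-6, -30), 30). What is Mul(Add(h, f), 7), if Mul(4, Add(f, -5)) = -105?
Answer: Rational(-763, 4) ≈ -190.75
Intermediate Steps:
h = -6 (h = Add(-36, 30) = -6)
f = Rational(-85, 4) (f = Add(5, Mul(Rational(1, 4), -105)) = Add(5, Rational(-105, 4)) = Rational(-85, 4) ≈ -21.250)
Mul(Add(h, f), 7) = Mul(Add(-6, Rational(-85, 4)), 7) = Mul(Rational(-109, 4), 7) = Rational(-763, 4)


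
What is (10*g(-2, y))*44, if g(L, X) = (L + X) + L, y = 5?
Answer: 440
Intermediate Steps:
g(L, X) = X + 2*L
(10*g(-2, y))*44 = (10*(5 + 2*(-2)))*44 = (10*(5 - 4))*44 = (10*1)*44 = 10*44 = 440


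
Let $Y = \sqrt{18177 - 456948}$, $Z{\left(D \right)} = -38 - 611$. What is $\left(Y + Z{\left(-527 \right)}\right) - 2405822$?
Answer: $-2406471 + i \sqrt{438771} \approx -2.4065 \cdot 10^{6} + 662.4 i$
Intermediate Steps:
$Z{\left(D \right)} = -649$
$Y = i \sqrt{438771}$ ($Y = \sqrt{-438771} = i \sqrt{438771} \approx 662.4 i$)
$\left(Y + Z{\left(-527 \right)}\right) - 2405822 = \left(i \sqrt{438771} - 649\right) - 2405822 = \left(-649 + i \sqrt{438771}\right) - 2405822 = -2406471 + i \sqrt{438771}$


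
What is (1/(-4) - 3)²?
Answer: 169/16 ≈ 10.563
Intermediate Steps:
(1/(-4) - 3)² = (-¼ - 3)² = (-13/4)² = 169/16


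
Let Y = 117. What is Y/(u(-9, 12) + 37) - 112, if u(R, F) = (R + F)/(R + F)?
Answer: -4139/38 ≈ -108.92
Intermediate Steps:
u(R, F) = 1 (u(R, F) = (F + R)/(F + R) = 1)
Y/(u(-9, 12) + 37) - 112 = 117/(1 + 37) - 112 = 117/38 - 112 = -4139/38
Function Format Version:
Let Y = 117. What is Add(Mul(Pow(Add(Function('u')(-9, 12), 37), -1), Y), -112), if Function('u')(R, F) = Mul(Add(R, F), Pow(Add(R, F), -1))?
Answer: Rational(-4139, 38) ≈ -108.92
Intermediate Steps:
Function('u')(R, F) = 1 (Function('u')(R, F) = Mul(Add(F, R), Pow(Add(F, R), -1)) = 1)
Add(Mul(Pow(Add(Function('u')(-9, 12), 37), -1), Y), -112) = Add(Mul(Pow(Add(1, 37), -1), 117), -112) = Add(Mul(Pow(38, -1), 117), -112) = Add(Mul(Rational(1, 38), 117), -112) = Add(Rational(117, 38), -112) = Rational(-4139, 38)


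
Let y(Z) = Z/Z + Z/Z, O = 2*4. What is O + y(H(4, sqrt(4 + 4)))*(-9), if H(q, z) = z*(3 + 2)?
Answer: -10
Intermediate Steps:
H(q, z) = 5*z (H(q, z) = z*5 = 5*z)
O = 8
y(Z) = 2 (y(Z) = 1 + 1 = 2)
O + y(H(4, sqrt(4 + 4)))*(-9) = 8 + 2*(-9) = 8 - 18 = -10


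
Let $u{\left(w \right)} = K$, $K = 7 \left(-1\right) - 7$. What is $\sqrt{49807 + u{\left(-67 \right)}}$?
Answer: $\sqrt{49793} \approx 223.14$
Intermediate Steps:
$K = -14$ ($K = -7 - 7 = -14$)
$u{\left(w \right)} = -14$
$\sqrt{49807 + u{\left(-67 \right)}} = \sqrt{49807 - 14} = \sqrt{49793}$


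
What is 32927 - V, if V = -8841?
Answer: 41768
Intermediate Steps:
32927 - V = 32927 - 1*(-8841) = 32927 + 8841 = 41768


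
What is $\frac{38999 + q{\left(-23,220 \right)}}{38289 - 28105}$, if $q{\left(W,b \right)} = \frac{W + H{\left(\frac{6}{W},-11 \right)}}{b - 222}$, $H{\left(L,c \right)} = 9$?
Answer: $\frac{19503}{5092} \approx 3.8301$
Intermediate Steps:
$q{\left(W,b \right)} = \frac{9 + W}{-222 + b}$ ($q{\left(W,b \right)} = \frac{W + 9}{b - 222} = \frac{9 + W}{-222 + b}$)
$\frac{38999 + q{\left(-23,220 \right)}}{38289 - 28105} = \frac{38999 + \frac{9 - 23}{-222 + 220}}{38289 - 28105} = \frac{38999 + \frac{1}{-2} \left(-14\right)}{10184} = \left(38999 - -7\right) \frac{1}{10184} = \left(38999 + 7\right) \frac{1}{10184} = 39006 \cdot \frac{1}{10184} = \frac{19503}{5092}$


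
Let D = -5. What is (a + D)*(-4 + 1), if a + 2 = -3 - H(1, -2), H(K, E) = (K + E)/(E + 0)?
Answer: 63/2 ≈ 31.500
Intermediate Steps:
H(K, E) = (E + K)/E
a = -11/2 (a = -2 + (-3 - (-2 + 1)/(-2)) = -2 + (-3 - (-1)*(-1)/2) = -2 + (-3 - 1*½) = -2 + (-3 - ½) = -2 - 7/2 = -11/2 ≈ -5.5000)
(a + D)*(-4 + 1) = (-11/2 - 5)*(-4 + 1) = -21/2*(-3) = 63/2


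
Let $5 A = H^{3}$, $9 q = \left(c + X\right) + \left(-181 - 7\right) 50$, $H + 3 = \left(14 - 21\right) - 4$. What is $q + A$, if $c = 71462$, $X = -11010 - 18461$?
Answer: $\frac{138259}{45} \approx 3072.4$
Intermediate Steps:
$X = -29471$
$H = -14$ ($H = -3 + \left(\left(14 - 21\right) - 4\right) = -3 - 11 = -14$)
$q = \frac{32591}{9}$ ($q = \frac{\left(71462 - 29471\right) + \left(-181 - 7\right) 50}{9} = \frac{41991 - 9400}{9} = \frac{1}{9} \cdot 32591 = \frac{32591}{9} \approx 3621.2$)
$A = - \frac{2744}{5}$ ($A = \frac{\left(-14\right)^{3}}{5} = \frac{1}{5} \left(-2744\right) = - \frac{2744}{5} \approx -548.8$)
$q + A = \frac{32591}{9} - \frac{2744}{5} = \frac{138259}{45}$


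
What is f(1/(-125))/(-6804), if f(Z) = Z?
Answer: 1/850500 ≈ 1.1758e-6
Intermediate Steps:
f(1/(-125))/(-6804) = 1/(-125*(-6804)) = -1/125*(-1/6804) = 1/850500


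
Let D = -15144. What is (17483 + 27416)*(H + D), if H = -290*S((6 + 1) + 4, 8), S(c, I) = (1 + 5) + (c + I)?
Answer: -1005468206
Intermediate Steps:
S(c, I) = 6 + I + c (S(c, I) = 6 + (I + c) = 6 + I + c)
H = -7250 (H = -290*(6 + 8 + ((6 + 1) + 4)) = -290*(6 + 8 + (7 + 4)) = -290*(6 + 8 + 11) = -290*25 = -7250)
(17483 + 27416)*(H + D) = (17483 + 27416)*(-7250 - 15144) = 44899*(-22394) = -1005468206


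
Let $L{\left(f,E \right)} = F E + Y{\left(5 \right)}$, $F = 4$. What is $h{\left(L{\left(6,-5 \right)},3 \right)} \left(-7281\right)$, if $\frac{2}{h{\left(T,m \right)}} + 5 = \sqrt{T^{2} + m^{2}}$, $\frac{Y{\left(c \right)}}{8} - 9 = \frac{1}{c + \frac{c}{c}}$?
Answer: $- \frac{327645}{12728} - \frac{21843 \sqrt{25681}}{12728} \approx -300.76$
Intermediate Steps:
$Y{\left(c \right)} = 72 + \frac{8}{1 + c}$ ($Y{\left(c \right)} = 72 + \frac{8}{c + \frac{c}{c}} = 72 + \frac{8}{c + 1} = 72 + \frac{8}{1 + c}$)
$L{\left(f,E \right)} = \frac{220}{3} + 4 E$ ($L{\left(f,E \right)} = 4 E + \frac{8 \left(10 + 9 \cdot 5\right)}{1 + 5} = 4 E + \frac{8 \left(10 + 45\right)}{6} = 4 E + 8 \cdot \frac{1}{6} \cdot 55 = 4 E + \frac{220}{3} = \frac{220}{3} + 4 E$)
$h{\left(T,m \right)} = \frac{2}{-5 + \sqrt{T^{2} + m^{2}}}$
$h{\left(L{\left(6,-5 \right)},3 \right)} \left(-7281\right) = \frac{2}{-5 + \sqrt{\left(\frac{220}{3} + 4 \left(-5\right)\right)^{2} + 3^{2}}} \left(-7281\right) = \frac{2}{-5 + \sqrt{\left(\frac{220}{3} - 20\right)^{2} + 9}} \left(-7281\right) = \frac{2}{-5 + \sqrt{\left(\frac{160}{3}\right)^{2} + 9}} \left(-7281\right) = \frac{2}{-5 + \sqrt{\frac{25600}{9} + 9}} \left(-7281\right) = \frac{2}{-5 + \sqrt{\frac{25681}{9}}} \left(-7281\right) = \frac{2}{-5 + \frac{\sqrt{25681}}{3}} \left(-7281\right) = - \frac{14562}{-5 + \frac{\sqrt{25681}}{3}}$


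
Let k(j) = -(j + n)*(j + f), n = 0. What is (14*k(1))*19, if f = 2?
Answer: -798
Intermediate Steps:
k(j) = -j*(2 + j) (k(j) = -(j + 0)*(j + 2) = -j*(2 + j))
(14*k(1))*19 = (14*(1*(-2 - 1*1)))*19 = (14*(1*(-2 - 1)))*19 = (14*(1*(-3)))*19 = (14*(-3))*19 = -42*19 = -798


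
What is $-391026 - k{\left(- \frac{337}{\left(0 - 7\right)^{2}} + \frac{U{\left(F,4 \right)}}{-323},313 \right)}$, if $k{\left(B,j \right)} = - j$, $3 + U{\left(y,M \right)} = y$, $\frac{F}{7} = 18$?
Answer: $-390713$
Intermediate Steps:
$F = 126$ ($F = 7 \cdot 18 = 126$)
$U{\left(y,M \right)} = -3 + y$
$-391026 - k{\left(- \frac{337}{\left(0 - 7\right)^{2}} + \frac{U{\left(F,4 \right)}}{-323},313 \right)} = -391026 - \left(-1\right) 313 = -391026 - -313 = -391026 + 313 = -390713$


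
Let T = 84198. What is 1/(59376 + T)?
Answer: 1/143574 ≈ 6.9650e-6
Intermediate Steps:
1/(59376 + T) = 1/(59376 + 84198) = 1/143574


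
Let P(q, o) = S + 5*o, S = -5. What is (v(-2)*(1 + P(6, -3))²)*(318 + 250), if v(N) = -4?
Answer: -820192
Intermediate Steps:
P(q, o) = -5 + 5*o
(v(-2)*(1 + P(6, -3))²)*(318 + 250) = (-4*(1 + (-5 + 5*(-3)))²)*(318 + 250) = -4*(1 + (-5 - 15))²*568 = -4*(1 - 20)²*568 = -4*(-19)²*568 = -4*361*568 = -1444*568 = -820192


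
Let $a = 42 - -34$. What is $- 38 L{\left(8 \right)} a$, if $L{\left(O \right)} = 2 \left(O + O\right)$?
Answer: $-92416$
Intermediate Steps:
$L{\left(O \right)} = 4 O$ ($L{\left(O \right)} = 2 \cdot 2 O = 4 O$)
$a = 76$ ($a = 42 + 34 = 76$)
$- 38 L{\left(8 \right)} a = - 38 \cdot 4 \cdot 8 \cdot 76 = \left(-38\right) 32 \cdot 76 = \left(-1216\right) 76 = -92416$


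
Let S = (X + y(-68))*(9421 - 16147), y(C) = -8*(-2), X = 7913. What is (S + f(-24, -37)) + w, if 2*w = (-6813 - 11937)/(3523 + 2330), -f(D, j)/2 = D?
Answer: -104047625231/1951 ≈ -5.3330e+7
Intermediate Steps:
f(D, j) = -2*D
w = -3125/1951 (w = ((-6813 - 11937)/(3523 + 2330))/2 = (-18750/5853)/2 = (-18750*1/5853)/2 = (½)*(-6250/1951) = -3125/1951 ≈ -1.6017)
y(C) = 16
S = -53330454 (S = (7913 + 16)*(9421 - 16147) = 7929*(-6726) = -53330454)
(S + f(-24, -37)) + w = (-53330454 - 2*(-24)) - 3125/1951 = (-53330454 + 48) - 3125/1951 = -53330406 - 3125/1951 = -104047625231/1951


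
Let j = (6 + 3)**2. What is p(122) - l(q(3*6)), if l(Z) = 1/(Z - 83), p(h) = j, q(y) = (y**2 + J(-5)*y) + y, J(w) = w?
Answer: 13688/169 ≈ 80.994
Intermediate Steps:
q(y) = y**2 - 4*y (q(y) = (y**2 - 5*y) + y = y**2 - 4*y)
j = 81 (j = 9**2 = 81)
p(h) = 81
l(Z) = 1/(-83 + Z)
p(122) - l(q(3*6)) = 81 - 1/(-83 + (3*6)*(-4 + 3*6)) = 81 - 1/(-83 + 18*(-4 + 18)) = 81 - 1/(-83 + 18*14) = 81 - 1/(-83 + 252) = 81 - 1/169 = 13688/169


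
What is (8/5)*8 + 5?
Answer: 89/5 ≈ 17.800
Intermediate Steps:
(8/5)*8 + 5 = 64/5 + 5 = 89/5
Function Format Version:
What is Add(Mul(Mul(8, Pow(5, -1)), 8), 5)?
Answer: Rational(89, 5) ≈ 17.800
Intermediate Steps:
Add(Mul(Mul(8, Pow(5, -1)), 8), 5) = Add(Mul(Mul(8, Rational(1, 5)), 8), 5) = Add(Mul(Rational(8, 5), 8), 5) = Add(Rational(64, 5), 5) = Rational(89, 5)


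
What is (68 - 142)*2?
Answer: -148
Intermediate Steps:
(68 - 142)*2 = -74*2 = -148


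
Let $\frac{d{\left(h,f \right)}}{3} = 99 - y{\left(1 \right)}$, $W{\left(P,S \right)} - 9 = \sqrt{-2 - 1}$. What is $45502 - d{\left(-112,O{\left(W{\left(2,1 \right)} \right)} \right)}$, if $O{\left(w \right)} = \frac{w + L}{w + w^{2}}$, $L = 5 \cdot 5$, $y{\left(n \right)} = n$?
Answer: $45208$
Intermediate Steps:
$L = 25$
$W{\left(P,S \right)} = 9 + i \sqrt{3}$ ($W{\left(P,S \right)} = 9 + \sqrt{-2 - 1} = 9 + \sqrt{-3} = 9 + i \sqrt{3}$)
$O{\left(w \right)} = \frac{25 + w}{w + w^{2}}$ ($O{\left(w \right)} = \frac{w + 25}{w + w^{2}} = \frac{25 + w}{w + w^{2}}$)
$d{\left(h,f \right)} = 294$ ($d{\left(h,f \right)} = 3 \left(99 - 1\right) = 3 \cdot 98 = 294$)
$45502 - d{\left(-112,O{\left(W{\left(2,1 \right)} \right)} \right)} = 45502 - 294 = 45208$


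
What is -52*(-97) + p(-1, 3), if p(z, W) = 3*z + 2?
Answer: 5043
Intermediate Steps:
p(z, W) = 2 + 3*z
-52*(-97) + p(-1, 3) = -52*(-97) + (2 + 3*(-1)) = 5044 + (2 - 3) = 5044 - 1 = 5043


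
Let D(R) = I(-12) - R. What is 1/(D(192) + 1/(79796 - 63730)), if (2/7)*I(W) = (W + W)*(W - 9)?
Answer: 16066/25255753 ≈ 0.00063613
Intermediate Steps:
I(W) = 7*W*(-9 + W) (I(W) = 7*((W + W)*(W - 9))/2 = 7*((2*W)*(-9 + W))/2 = 7*(2*W*(-9 + W))/2 = 7*W*(-9 + W))
D(R) = 1764 - R (D(R) = 7*(-12)*(-9 - 12) - R = 7*(-12)*(-21) - R = 1764 - R)
1/(D(192) + 1/(79796 - 63730)) = 1/((1764 - 1*192) + 1/(79796 - 63730)) = 1/((1764 - 192) + 1/16066) = 1/(1572 + 1/16066) = 1/(25255753/16066) = 16066/25255753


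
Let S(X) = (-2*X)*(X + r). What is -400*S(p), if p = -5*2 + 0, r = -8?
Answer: 144000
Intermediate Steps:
p = -10 (p = -10 + 0 = -10)
S(X) = -2*X*(-8 + X) (S(X) = (-2*X)*(X - 8) = (-2*X)*(-8 + X) = -2*X*(-8 + X))
-400*S(p) = -800*(-10)*(8 - 1*(-10)) = -800*(-10)*(8 + 10) = -800*(-10)*18 = -400*(-360) = 144000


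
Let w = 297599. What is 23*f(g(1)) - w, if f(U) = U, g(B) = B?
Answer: -297576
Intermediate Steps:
23*f(g(1)) - w = 23*1 - 1*297599 = 23 - 297599 = -297576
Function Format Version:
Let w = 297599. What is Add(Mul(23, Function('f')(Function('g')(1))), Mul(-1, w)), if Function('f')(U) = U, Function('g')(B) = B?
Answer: -297576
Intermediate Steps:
Add(Mul(23, Function('f')(Function('g')(1))), Mul(-1, w)) = Add(Mul(23, 1), Mul(-1, 297599)) = Add(23, -297599) = -297576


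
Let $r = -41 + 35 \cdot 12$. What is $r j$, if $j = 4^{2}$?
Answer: $6064$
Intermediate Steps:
$j = 16$
$r = 379$ ($r = -41 + 420 = 379$)
$r j = 379 \cdot 16 = 6064$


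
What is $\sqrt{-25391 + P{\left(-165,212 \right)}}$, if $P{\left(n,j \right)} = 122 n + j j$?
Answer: $i \sqrt{577} \approx 24.021 i$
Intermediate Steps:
$P{\left(n,j \right)} = j^{2} + 122 n$ ($P{\left(n,j \right)} = 122 n + j^{2} = j^{2} + 122 n$)
$\sqrt{-25391 + P{\left(-165,212 \right)}} = \sqrt{-25391 + \left(212^{2} + 122 \left(-165\right)\right)} = \sqrt{-25391 + \left(44944 - 20130\right)} = \sqrt{-25391 + 24814} = \sqrt{-577} = i \sqrt{577}$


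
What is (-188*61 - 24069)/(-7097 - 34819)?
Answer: 35537/41916 ≈ 0.84781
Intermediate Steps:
(-188*61 - 24069)/(-7097 - 34819) = (-11468 - 24069)/(-41916) = -35537*(-1/41916) = 35537/41916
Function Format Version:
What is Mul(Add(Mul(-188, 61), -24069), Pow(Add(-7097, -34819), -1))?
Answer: Rational(35537, 41916) ≈ 0.84781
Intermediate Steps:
Mul(Add(Mul(-188, 61), -24069), Pow(Add(-7097, -34819), -1)) = Mul(Add(-11468, -24069), Pow(-41916, -1)) = Mul(-35537, Rational(-1, 41916)) = Rational(35537, 41916)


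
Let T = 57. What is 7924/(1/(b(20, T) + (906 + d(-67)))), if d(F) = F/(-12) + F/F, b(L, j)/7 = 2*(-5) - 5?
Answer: 19197871/3 ≈ 6.3993e+6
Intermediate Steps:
b(L, j) = -105 (b(L, j) = 7*(2*(-5) - 5) = 7*(-10 - 5) = 7*(-15) = -105)
d(F) = 1 - F/12 (d(F) = F*(-1/12) + 1 = -F/12 + 1 = 1 - F/12)
7924/(1/(b(20, T) + (906 + d(-67)))) = 7924/(1/(-105 + (906 + (1 - 1/12*(-67))))) = 7924/(1/(-105 + (906 + (1 + 67/12)))) = 7924/(1/(-105 + (906 + 79/12))) = 7924/(1/(-105 + 10951/12)) = 7924/(1/(9691/12)) = 7924/(12/9691) = 7924*(9691/12) = 19197871/3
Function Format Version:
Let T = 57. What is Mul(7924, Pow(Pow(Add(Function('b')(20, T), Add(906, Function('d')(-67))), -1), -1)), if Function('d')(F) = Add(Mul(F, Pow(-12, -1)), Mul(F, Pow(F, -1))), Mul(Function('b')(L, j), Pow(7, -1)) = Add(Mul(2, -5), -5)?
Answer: Rational(19197871, 3) ≈ 6.3993e+6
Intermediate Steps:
Function('b')(L, j) = -105 (Function('b')(L, j) = Mul(7, Add(Mul(2, -5), -5)) = Mul(7, Add(-10, -5)) = Mul(7, -15) = -105)
Function('d')(F) = Add(1, Mul(Rational(-1, 12), F)) (Function('d')(F) = Add(Mul(F, Rational(-1, 12)), 1) = Add(Mul(Rational(-1, 12), F), 1) = Add(1, Mul(Rational(-1, 12), F)))
Mul(7924, Pow(Pow(Add(Function('b')(20, T), Add(906, Function('d')(-67))), -1), -1)) = Mul(7924, Pow(Pow(Add(-105, Add(906, Add(1, Mul(Rational(-1, 12), -67)))), -1), -1)) = Mul(7924, Pow(Pow(Add(-105, Add(906, Add(1, Rational(67, 12)))), -1), -1)) = Mul(7924, Pow(Pow(Add(-105, Add(906, Rational(79, 12))), -1), -1)) = Mul(7924, Pow(Pow(Add(-105, Rational(10951, 12)), -1), -1)) = Mul(7924, Pow(Pow(Rational(9691, 12), -1), -1)) = Mul(7924, Pow(Rational(12, 9691), -1)) = Mul(7924, Rational(9691, 12)) = Rational(19197871, 3)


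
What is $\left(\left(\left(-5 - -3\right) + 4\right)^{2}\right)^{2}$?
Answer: $16$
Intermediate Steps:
$\left(\left(\left(-5 - -3\right) + 4\right)^{2}\right)^{2} = \left(\left(\left(-5 + 3\right) + 4\right)^{2}\right)^{2} = \left(\left(-2 + 4\right)^{2}\right)^{2} = \left(2^{2}\right)^{2} = 4^{2} = 16$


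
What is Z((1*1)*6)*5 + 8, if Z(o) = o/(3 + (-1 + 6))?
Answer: 47/4 ≈ 11.750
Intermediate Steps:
Z(o) = o/8 (Z(o) = o/(3 + 5) = o/8)
Z((1*1)*6)*5 + 8 = (((1*1)*6)/8)*5 + 8 = ((1*6)/8)*5 + 8 = ((⅛)*6)*5 + 8 = (¾)*5 + 8 = 15/4 + 8 = 47/4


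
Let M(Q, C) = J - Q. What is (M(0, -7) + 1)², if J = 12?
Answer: 169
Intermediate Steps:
M(Q, C) = 12 - Q
(M(0, -7) + 1)² = ((12 - 1*0) + 1)² = ((12 + 0) + 1)² = (12 + 1)² = 13² = 169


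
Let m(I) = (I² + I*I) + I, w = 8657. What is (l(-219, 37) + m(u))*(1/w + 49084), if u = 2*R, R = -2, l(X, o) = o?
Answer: 27619812285/8657 ≈ 3.1905e+6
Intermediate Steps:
u = -4 (u = 2*(-2) = -4)
m(I) = I + 2*I² (m(I) = (I² + I²) + I = 2*I² + I = I + 2*I²)
(l(-219, 37) + m(u))*(1/w + 49084) = (37 - 4*(1 + 2*(-4)))*(1/8657 + 49084) = (37 - 4*(1 - 8))*(1/8657 + 49084) = (37 - 4*(-7))*(424920189/8657) = (37 + 28)*(424920189/8657) = 65*(424920189/8657) = 27619812285/8657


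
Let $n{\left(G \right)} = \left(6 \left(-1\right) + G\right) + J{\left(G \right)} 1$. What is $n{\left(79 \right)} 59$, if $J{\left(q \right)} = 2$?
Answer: $4425$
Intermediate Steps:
$n{\left(G \right)} = -4 + G$ ($n{\left(G \right)} = \left(6 \left(-1\right) + G\right) + 2 \cdot 1 = \left(-6 + G\right) + 2 = -4 + G$)
$n{\left(79 \right)} 59 = \left(-4 + 79\right) 59 = 75 \cdot 59 = 4425$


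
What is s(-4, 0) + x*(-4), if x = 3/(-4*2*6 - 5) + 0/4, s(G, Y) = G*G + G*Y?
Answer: 860/53 ≈ 16.226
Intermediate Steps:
s(G, Y) = G**2 + G*Y
x = -3/53 (x = 3/(-8*6 - 5) + 0*(1/4) = 3/(-48 - 5) + 0 = 3/(-53) + 0 = 3*(-1/53) + 0 = -3/53 + 0 = -3/53 ≈ -0.056604)
s(-4, 0) + x*(-4) = -4*(-4 + 0) - 3/53*(-4) = -4*(-4) + 12/53 = 16 + 12/53 = 860/53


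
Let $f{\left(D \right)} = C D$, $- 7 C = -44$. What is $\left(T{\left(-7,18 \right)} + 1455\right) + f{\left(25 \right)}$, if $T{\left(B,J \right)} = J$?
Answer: $\frac{11411}{7} \approx 1630.1$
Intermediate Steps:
$C = \frac{44}{7}$ ($C = \left(- \frac{1}{7}\right) \left(-44\right) = \frac{44}{7} \approx 6.2857$)
$f{\left(D \right)} = \frac{44 D}{7}$
$\left(T{\left(-7,18 \right)} + 1455\right) + f{\left(25 \right)} = \left(18 + 1455\right) + \frac{44}{7} \cdot 25 = 1473 + \frac{1100}{7} = \frac{11411}{7}$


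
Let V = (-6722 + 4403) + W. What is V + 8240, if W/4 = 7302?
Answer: 35129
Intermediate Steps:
W = 29208 (W = 4*7302 = 29208)
V = 26889 (V = (-6722 + 4403) + 29208 = -2319 + 29208 = 26889)
V + 8240 = 26889 + 8240 = 35129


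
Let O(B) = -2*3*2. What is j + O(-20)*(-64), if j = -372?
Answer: 396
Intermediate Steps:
O(B) = -12 (O(B) = -6*2 = -12)
j + O(-20)*(-64) = -372 - 12*(-64) = -372 + 768 = 396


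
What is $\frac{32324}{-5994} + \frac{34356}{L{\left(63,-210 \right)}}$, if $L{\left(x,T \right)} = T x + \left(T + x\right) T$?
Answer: $- \frac{722749}{209790} \approx -3.4451$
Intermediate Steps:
$L{\left(x,T \right)} = T x + T \left(T + x\right)$
$\frac{32324}{-5994} + \frac{34356}{L{\left(63,-210 \right)}} = \frac{32324}{-5994} + \frac{34356}{\left(-210\right) \left(-210 + 2 \cdot 63\right)} = 32324 \left(- \frac{1}{5994}\right) + \frac{34356}{\left(-210\right) \left(-210 + 126\right)} = - \frac{16162}{2997} + \frac{34356}{\left(-210\right) \left(-84\right)} = - \frac{16162}{2997} + \frac{34356}{17640} = - \frac{16162}{2997} + 34356 \cdot \frac{1}{17640} = - \frac{16162}{2997} + \frac{409}{210} = - \frac{722749}{209790}$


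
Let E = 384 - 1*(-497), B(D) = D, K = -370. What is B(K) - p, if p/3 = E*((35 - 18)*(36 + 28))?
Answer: -2875954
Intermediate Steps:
E = 881 (E = 384 + 497 = 881)
p = 2875584 (p = 3*(881*((35 - 18)*(36 + 28))) = 3*(881*(17*64)) = 3*(881*1088) = 3*958528 = 2875584)
B(K) - p = -370 - 1*2875584 = -370 - 2875584 = -2875954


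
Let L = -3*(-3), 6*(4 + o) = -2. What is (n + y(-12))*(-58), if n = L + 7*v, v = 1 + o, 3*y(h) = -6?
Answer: 2842/3 ≈ 947.33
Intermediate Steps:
o = -13/3 (o = -4 + (⅙)*(-2) = -4 - ⅓ = -13/3 ≈ -4.3333)
y(h) = -2 (y(h) = (⅓)*(-6) = -2)
v = -10/3 (v = 1 - 13/3 = -10/3 ≈ -3.3333)
L = 9
n = -43/3 (n = 9 + 7*(-10/3) = 9 - 70/3 = -43/3 ≈ -14.333)
(n + y(-12))*(-58) = (-43/3 - 2)*(-58) = -49/3*(-58) = 2842/3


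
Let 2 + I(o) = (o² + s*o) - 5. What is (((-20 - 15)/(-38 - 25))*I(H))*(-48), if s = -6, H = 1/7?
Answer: 10240/49 ≈ 208.98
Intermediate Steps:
H = ⅐ ≈ 0.14286
I(o) = -7 + o² - 6*o (I(o) = -2 + ((o² - 6*o) - 5) = -2 + (-5 + o² - 6*o) = -7 + o² - 6*o)
(((-20 - 15)/(-38 - 25))*I(H))*(-48) = (((-20 - 15)/(-38 - 25))*(-7 + (⅐)² - 6*⅐))*(-48) = ((-35/(-63))*(-7 + 1/49 - 6/7))*(-48) = (-35*(-1/63)*(-384/49))*(-48) = ((5/9)*(-384/49))*(-48) = -640/147*(-48) = 10240/49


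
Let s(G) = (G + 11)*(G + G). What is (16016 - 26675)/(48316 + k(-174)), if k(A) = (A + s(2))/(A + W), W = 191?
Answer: -60401/273750 ≈ -0.22064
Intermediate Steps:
s(G) = 2*G*(11 + G) (s(G) = (11 + G)*(2*G) = 2*G*(11 + G))
k(A) = (52 + A)/(191 + A) (k(A) = (A + 2*2*(11 + 2))/(A + 191) = (A + 2*2*13)/(191 + A) = (A + 52)/(191 + A) = (52 + A)/(191 + A))
(16016 - 26675)/(48316 + k(-174)) = (16016 - 26675)/(48316 + (52 - 174)/(191 - 174)) = -10659/(48316 - 122/17) = -10659/821250/17 = -10659*17/821250 = -60401/273750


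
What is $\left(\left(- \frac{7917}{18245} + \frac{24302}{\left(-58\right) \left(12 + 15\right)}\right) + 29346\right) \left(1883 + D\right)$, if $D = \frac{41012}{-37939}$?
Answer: $\frac{7641408855232000}{138439411} \approx 5.5197 \cdot 10^{7}$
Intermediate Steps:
$D = - \frac{41012}{37939}$ ($D = 41012 \left(- \frac{1}{37939}\right) = - \frac{41012}{37939} \approx -1.081$)
$\left(\left(- \frac{7917}{18245} + \frac{24302}{\left(-58\right) \left(12 + 15\right)}\right) + 29346\right) \left(1883 + D\right) = \left(\left(- \frac{7917}{18245} + \frac{24302}{\left(-58\right) \left(12 + 15\right)}\right) + 29346\right) \left(1883 - \frac{41012}{37939}\right) = \left(\left(\left(-7917\right) \frac{1}{18245} + \frac{24302}{\left(-58\right) 27}\right) + 29346\right) \frac{71398125}{37939} = \left(\left(- \frac{7917}{18245} + \frac{24302}{-1566}\right) + 29346\right) \frac{71398125}{37939} = \left(\left(- \frac{7917}{18245} + 24302 \left(- \frac{1}{1566}\right)\right) + 29346\right) \frac{71398125}{37939} = \left(\left(- \frac{7917}{18245} - \frac{419}{27}\right) + 29346\right) \frac{71398125}{37939} = \left(- \frac{7858414}{492615} + 29346\right) \frac{71398125}{37939} = \frac{14448421376}{492615} \cdot \frac{71398125}{37939} = \frac{7641408855232000}{138439411}$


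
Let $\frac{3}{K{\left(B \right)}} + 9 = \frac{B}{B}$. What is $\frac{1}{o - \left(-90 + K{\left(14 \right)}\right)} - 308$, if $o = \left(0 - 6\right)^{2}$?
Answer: $- \frac{311380}{1011} \approx -307.99$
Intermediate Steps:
$K{\left(B \right)} = - \frac{3}{8}$ ($K{\left(B \right)} = \frac{3}{-9 + \frac{B}{B}} = \frac{3}{-9 + 1} = \frac{3}{-8} = 3 \left(- \frac{1}{8}\right) = - \frac{3}{8}$)
$o = 36$ ($o = \left(-6\right)^{2} = 36$)
$\frac{1}{o - \left(-90 + K{\left(14 \right)}\right)} - 308 = \frac{1}{36 - - \frac{723}{8}} - 308 = \frac{1}{36 + \left(90 + \frac{3}{8}\right)} - 308 = \frac{1}{36 + \frac{723}{8}} - 308 = \frac{1}{\frac{1011}{8}} - 308 = \frac{8}{1011} - 308 = - \frac{311380}{1011}$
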